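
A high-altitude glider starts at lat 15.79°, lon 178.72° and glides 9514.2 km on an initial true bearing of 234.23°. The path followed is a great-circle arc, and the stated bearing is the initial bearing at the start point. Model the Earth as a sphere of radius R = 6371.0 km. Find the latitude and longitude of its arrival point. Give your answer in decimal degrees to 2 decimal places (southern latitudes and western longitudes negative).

The arc subtends δ = 9514.2/6371 = 1.493361 rad at the centre.
Start latitude φ₁ = 0.275587 rad; initial bearing θ = 4.088085 rad.
Destination latitude: φ₂ = arcsin( sin φ₁ cos δ + cos φ₁ sin δ cos θ ) = arcsin(-0.539740) = -32.67°.
Δλ = atan2( sin θ sin δ cos φ₁ , cos δ − sin φ₁ sin φ₂ ) = atan2(-0.778414, 0.224228) = -1.290331 rad = -73.93°.
Hence λ₂ = 178.72° + -73.93° = 104.79°.

latitude -32.67°, longitude 104.79°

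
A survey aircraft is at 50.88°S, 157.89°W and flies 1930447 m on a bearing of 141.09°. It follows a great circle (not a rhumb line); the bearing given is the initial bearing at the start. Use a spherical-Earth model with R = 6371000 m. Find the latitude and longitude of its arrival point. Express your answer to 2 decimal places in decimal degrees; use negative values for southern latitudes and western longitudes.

δ = 1930447/6371000 = 0.303005 rad (17.3609°).
With φ₁ = -50.88° = -0.888024 rad and θ = 141.09° = 2.462485 rad:
Applying the spherical law of cosines for sides, sin φ₂ = sin φ₁ cos δ + cos φ₁ sin δ cos θ = -0.886980, so φ₂ = -62.50°.
Then Δλ = atan2(0.118251, 0.266301) = 0.417895 rad, from sin θ sin δ cos φ₁ over cos δ − sin φ₁ sin φ₂.
λ₂ = λ₁ + Δλ = -133.95°.

latitude -62.50°, longitude -133.95°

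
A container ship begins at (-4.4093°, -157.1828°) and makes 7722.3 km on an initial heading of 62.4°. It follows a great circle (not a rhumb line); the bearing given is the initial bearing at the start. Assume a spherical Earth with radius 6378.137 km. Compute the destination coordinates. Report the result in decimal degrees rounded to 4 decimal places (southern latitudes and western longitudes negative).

The arc subtends δ = 7722.3/6378.137 = 1.210745 rad at the centre.
With φ₁ = -4.4093° = -0.076957 rad and θ = 62.4° = 1.089085 rad:
Destination latitude: φ₂ = arcsin( sin φ₁ cos δ + cos φ₁ sin δ cos θ ) = arcsin(0.405219) = 23.9048°.
Then Δλ = atan2(0.826924, 0.383475) = 1.136578 rad, from sin θ sin δ cos φ₁ over cos δ − sin φ₁ sin φ₂.
λ₂ = -157.1828° + 65.1211° = -92.0617°.

latitude 23.9048°, longitude -92.0617°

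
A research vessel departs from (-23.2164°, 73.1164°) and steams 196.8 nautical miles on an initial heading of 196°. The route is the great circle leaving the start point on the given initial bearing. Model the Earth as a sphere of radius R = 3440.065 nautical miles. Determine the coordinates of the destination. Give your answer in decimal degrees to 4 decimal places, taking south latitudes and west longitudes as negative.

δ = 196.8/3440.065 = 0.057208 rad (3.2778°).
With φ₁ = -23.2164° = -0.405203 rad and θ = 196° = 3.420845 rad:
Destination latitude: φ₂ = arcsin( sin φ₁ cos δ + cos φ₁ sin δ cos θ ) = arcsin(-0.444071) = -26.3639°.
Δλ = atan2( sin θ sin δ cos φ₁ , cos δ − sin φ₁ sin φ₂ ) = atan2(-0.014484, 0.823309) = -0.017590 rad = -1.0079°.
Hence λ₂ = 73.1164° + -1.0079° = 72.1085°.

latitude -26.3639°, longitude 72.1085°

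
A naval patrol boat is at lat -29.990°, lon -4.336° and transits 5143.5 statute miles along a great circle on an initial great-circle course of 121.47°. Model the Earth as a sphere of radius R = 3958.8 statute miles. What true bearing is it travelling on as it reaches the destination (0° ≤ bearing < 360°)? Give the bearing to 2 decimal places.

Angular distance δ = d/R = 5143.5 / 3958.8 = 1.299257 rad.
Start latitude φ₁ = -0.523424 rad; initial bearing θ = 2.120051 rad.
Applying the spherical law of cosines for sides, sin φ₂ = sin φ₁ cos δ + cos φ₁ sin δ cos θ = -0.569655, so φ₂ = -34.726°.
Then Δλ = atan2(0.711652, -0.016527) = 1.594016 rad, from sin θ sin δ cos φ₁ over cos δ − sin φ₁ sin φ₂.
Hence λ₂ = -4.336° + 91.330° = 86.994°.
The forward bearing on arrival equals the back-azimuth from the destination plus 180°.
Back-azimuth from P₂ (-34.73°, 86.99°) to P₁ (-29.99°, -4.34°), with Δλ' = λ₁ − λ₂ = -91.33°: atan2( sin Δλ' cos φ₁ , cos φ₂ sin φ₁ − sin φ₂ cos φ₁ cos Δλ' ) = 244.00°.
Final bearing = (244.00° + 180°) mod 360° = 64.00°.

final bearing 64.00°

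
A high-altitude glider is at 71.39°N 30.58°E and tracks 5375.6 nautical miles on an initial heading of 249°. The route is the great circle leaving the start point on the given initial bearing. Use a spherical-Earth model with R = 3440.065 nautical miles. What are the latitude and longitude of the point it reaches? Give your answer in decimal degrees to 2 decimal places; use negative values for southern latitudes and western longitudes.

latitude -6.12°, longitude -39.29°

The arc subtends δ = 5375.6/3440.065 = 1.562645 rad at the centre.
With φ₁ = 71.39° = 1.245991 rad and θ = 249° = 4.345870 rad:
sin φ₂ = sin φ₁ cos δ + cos φ₁ sin δ cos θ = (0.947713)(0.008151) + (0.319125)(0.999967)(-0.358368) = -0.106635
φ₂ = asin(-0.106635) = -0.106838 rad = -6.12°.
For the longitude increment, Δλ = atan2( sin θ sin δ cos φ₁, cos δ − sin φ₁ sin φ₂ ) = atan2(-0.297919, 0.109211) = -69.87°.
λ₂ = λ₁ + Δλ = -39.29°.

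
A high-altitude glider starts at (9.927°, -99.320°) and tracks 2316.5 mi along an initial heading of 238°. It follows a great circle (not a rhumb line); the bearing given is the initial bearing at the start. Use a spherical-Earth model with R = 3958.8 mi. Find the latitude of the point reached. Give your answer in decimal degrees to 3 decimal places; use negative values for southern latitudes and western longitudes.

latitude -8.314°

Central angle δ = d/R = 0.585152 rad.
Start latitude φ₁ = 0.173259 rad; initial bearing θ = 4.153884 rad.
sin φ₂ = sin φ₁ cos δ + cos φ₁ sin δ cos θ = (0.172393)(0.833628) + (0.985028)(0.552326)(-0.529919) = -0.144594
φ₂ = asin(-0.144594) = -0.145103 rad = -8.314°.
For the longitude increment, Δλ = atan2( sin θ sin δ cos φ₁, cos δ − sin φ₁ sin φ₂ ) = atan2(-0.461386, 0.858555) = -28.254°.
λ₂ = λ₁ + Δλ = -127.574°.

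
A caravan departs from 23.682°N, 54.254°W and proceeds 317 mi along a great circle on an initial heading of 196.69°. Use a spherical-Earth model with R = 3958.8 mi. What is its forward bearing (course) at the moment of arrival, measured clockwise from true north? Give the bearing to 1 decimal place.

final bearing 196.2°

The arc subtends δ = 317/3958.8 = 0.080075 rad at the centre.
Converting: φ₁ = 0.413329 rad, θ = 3.432888 rad.
Destination latitude: φ₂ = arcsin( sin φ₁ cos δ + cos φ₁ sin δ cos θ ) = arcsin(0.330206) = 19.281°.
For the longitude increment, Δλ = atan2( sin θ sin δ cos φ₁, cos δ − sin φ₁ sin φ₂ ) = atan2(-0.021038, 0.864165) = -1.395°.
λ₂ = -54.254° + -1.395° = -55.649°.
The forward bearing on arrival equals the back-azimuth from the destination plus 180°.
Back-azimuth from P₂ (19.3°, -55.6°) to P₁ (23.7°, -54.3°), with Δλ' = λ₁ − λ₂ = 1.4°: atan2( sin Δλ' cos φ₁ , cos φ₂ sin φ₁ − sin φ₂ cos φ₁ cos Δλ' ) = 16.2°.
Final bearing = (16.2° + 180°) mod 360° = 196.2°.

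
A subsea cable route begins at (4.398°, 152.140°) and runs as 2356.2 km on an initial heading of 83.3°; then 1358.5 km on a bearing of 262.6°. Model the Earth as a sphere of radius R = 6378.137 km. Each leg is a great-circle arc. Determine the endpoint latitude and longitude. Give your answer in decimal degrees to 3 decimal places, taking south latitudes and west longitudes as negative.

latitude 4.813°, longitude 161.154°

Apply the spherical direct solution leg by leg, carrying full precision between legs.
Leg 1: from (4.398°, 152.140°), δ = 2356.2/6378.137 = 0.369418 rad, θ = 83.3° → φ = 6.518°, λ = 173.298°.
Leg 2: from (6.518°, 173.298°), δ = 1358.5/6378.137 = 0.212993 rad, θ = 262.6° → φ = 4.813°, λ = 161.154°.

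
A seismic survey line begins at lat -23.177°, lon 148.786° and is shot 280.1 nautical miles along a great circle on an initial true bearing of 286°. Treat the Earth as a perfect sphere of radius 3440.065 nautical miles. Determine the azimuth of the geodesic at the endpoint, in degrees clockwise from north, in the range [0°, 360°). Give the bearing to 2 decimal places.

final bearing 287.85°

Central angle δ = d/R = 0.081423 rad.
Converting: φ₁ = -0.404515 rad, θ = 4.991642 rad.
Applying the spherical law of cosines for sides, sin φ₂ = sin φ₁ cos δ + cos φ₁ sin δ cos θ = -0.371660, so φ₂ = -21.818°.
For the longitude increment, Δλ = atan2( sin θ sin δ cos φ₁, cos δ − sin φ₁ sin φ₂ ) = atan2(-0.071872, 0.850412) = -4.831°.
λ₂ = 148.786° + -4.831° = 143.955°.
The forward bearing on arrival equals the back-azimuth from the destination plus 180°.
Back-azimuth from P₂ (-21.82°, 143.96°) to P₁ (-23.18°, 148.79°), with Δλ' = λ₁ − λ₂ = 4.83°: atan2( sin Δλ' cos φ₁ , cos φ₂ sin φ₁ − sin φ₂ cos φ₁ cos Δλ' ) = 107.85°.
Final bearing = (107.85° + 180°) mod 360° = 287.85°.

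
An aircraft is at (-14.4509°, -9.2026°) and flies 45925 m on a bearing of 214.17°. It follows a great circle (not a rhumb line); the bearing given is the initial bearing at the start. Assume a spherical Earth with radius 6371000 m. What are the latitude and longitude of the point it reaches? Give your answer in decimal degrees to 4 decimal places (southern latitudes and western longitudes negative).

Angular distance δ = d/R = 45925 / 6371000 = 0.007208 rad.
Start latitude φ₁ = -0.252216 rad; initial bearing θ = 3.737972 rad.
sin φ₂ = sin φ₁ cos δ + cos φ₁ sin δ cos θ = (-0.249550)(0.999974) + (0.968362)(0.007208)(-0.827375) = -0.255319
φ₂ = asin(-0.255319) = -0.258178 rad = -14.7925°.
Δλ = atan2( sin θ sin δ cos φ₁ , cos δ − sin φ₁ sin φ₂ ) = atan2(-0.003920, 0.936259) = -0.004187 rad = -0.2399°.
λ₂ = λ₁ + Δλ = -9.4425°.

latitude -14.7925°, longitude -9.4425°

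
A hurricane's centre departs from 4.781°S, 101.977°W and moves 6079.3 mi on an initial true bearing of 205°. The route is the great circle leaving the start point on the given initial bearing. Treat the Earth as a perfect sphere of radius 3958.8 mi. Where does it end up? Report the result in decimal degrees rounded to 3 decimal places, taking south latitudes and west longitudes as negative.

latitude -64.894°, longitude 162.550°

Central angle δ = d/R = 1.535642 rad.
Converting: φ₁ = -0.083444 rad, θ = 3.577925 rad.
sin φ₂ = sin φ₁ cos δ + cos φ₁ sin δ cos θ = (-0.083347)(0.035147) + (0.996521)(0.999382)(-0.906308) = -0.905526
φ₂ = asin(-0.905526) = -1.132617 rad = -64.894°.
For the longitude increment, Δλ = atan2( sin θ sin δ cos φ₁, cos δ − sin φ₁ sin φ₂ ) = atan2(-0.420888, -0.040326) = -95.473°.
λ₂ = -101.977° + -95.473° = -197.450°, normalized to (−180°, 180°] → 162.550°.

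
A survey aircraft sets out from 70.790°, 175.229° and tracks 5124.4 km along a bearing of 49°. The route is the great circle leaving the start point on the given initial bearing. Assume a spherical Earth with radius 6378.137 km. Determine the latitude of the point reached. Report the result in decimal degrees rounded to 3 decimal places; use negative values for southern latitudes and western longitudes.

latitude 54.189°

δ = 5124.4/6378.137 = 0.803432 rad (46.0333°).
Start latitude φ₁ = 1.235519 rad; initial bearing θ = 0.855211 rad.
Destination latitude: φ₂ = arcsin( sin φ₁ cos δ + cos φ₁ sin δ cos θ ) = arcsin(0.810951) = 54.189°.
For the longitude increment, Δλ = atan2( sin θ sin δ cos φ₁, cos δ − sin φ₁ sin φ₂ ) = atan2(0.178729, -0.071556) = 111.819°.
λ₂ = 175.229° + 111.819° = 287.048°, normalized to (−180°, 180°] → -72.952°.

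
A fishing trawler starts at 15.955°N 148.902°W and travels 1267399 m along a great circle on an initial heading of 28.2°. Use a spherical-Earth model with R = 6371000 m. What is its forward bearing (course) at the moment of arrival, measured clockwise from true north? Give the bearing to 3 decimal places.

Central angle δ = d/R = 0.198933 rad.
With φ₁ = 15.955° = 0.278467 rad and θ = 28.2° = 0.492183 rad:
Applying the spherical law of cosines for sides, sin φ₂ = sin φ₁ cos δ + cos φ₁ sin δ cos θ = 0.436918, so φ₂ = 25.907°.
Δλ = atan2( sin θ sin δ cos φ₁ , cos δ − sin φ₁ sin φ₂ ) = atan2(0.089789, 0.860177) = 0.104008 rad = 5.959°.
λ₂ = -148.902° + 5.959° = -142.943°.
The forward bearing on arrival equals the back-azimuth from the destination plus 180°.
Back-azimuth from P₂ (25.907°, -142.943°) to P₁ (15.955°, -148.902°), with Δλ' = λ₁ − λ₂ = -5.959°: atan2( sin Δλ' cos φ₁ , cos φ₂ sin φ₁ − sin φ₂ cos φ₁ cos Δλ' ) = 210.339°.
Final bearing = (210.339° + 180°) mod 360° = 30.339°.

final bearing 30.339°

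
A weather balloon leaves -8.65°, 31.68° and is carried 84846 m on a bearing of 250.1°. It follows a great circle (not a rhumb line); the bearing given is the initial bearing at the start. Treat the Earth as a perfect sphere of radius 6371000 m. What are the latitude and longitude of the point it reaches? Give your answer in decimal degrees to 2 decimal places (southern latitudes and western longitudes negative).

Central angle δ = d/R = 0.013318 rad.
With φ₁ = -8.65° = -0.150971 rad and θ = 250.1° = 4.365068 rad:
Destination latitude: φ₂ = arcsin( sin φ₁ cos δ + cos φ₁ sin δ cos θ ) = arcsin(-0.154866) = -8.91°.
Δλ = atan2( sin θ sin δ cos φ₁ , cos δ − sin φ₁ sin φ₂ ) = atan2(-0.012380, 0.976620) = -0.012675 rad = -0.73°.
λ₂ = 31.68° + -0.73° = 30.95°.

latitude -8.91°, longitude 30.95°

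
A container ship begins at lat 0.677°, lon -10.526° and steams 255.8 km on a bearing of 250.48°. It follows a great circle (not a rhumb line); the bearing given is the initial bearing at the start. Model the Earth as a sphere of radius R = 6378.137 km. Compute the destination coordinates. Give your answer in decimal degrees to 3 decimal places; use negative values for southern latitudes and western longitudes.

The arc subtends δ = 255.8/6378.137 = 0.040106 rad at the centre.
With φ₁ = 0.677° = 0.011816 rad and θ = 250.48° = 4.371701 rad:
sin φ₂ = sin φ₁ cos δ + cos φ₁ sin δ cos θ = (0.011816)(0.999196) + (0.999930)(0.040095)(-0.334136) = -0.001590
φ₂ = asin(-0.001590) = -0.001590 rad = -0.091°.
Δλ = atan2( sin θ sin δ cos φ₁ , cos δ − sin φ₁ sin φ₂ ) = atan2(-0.037788, 0.999215) = -0.037800 rad = -2.166°.
λ₂ = -10.526° + -2.166° = -12.692°.

latitude -0.091°, longitude -12.692°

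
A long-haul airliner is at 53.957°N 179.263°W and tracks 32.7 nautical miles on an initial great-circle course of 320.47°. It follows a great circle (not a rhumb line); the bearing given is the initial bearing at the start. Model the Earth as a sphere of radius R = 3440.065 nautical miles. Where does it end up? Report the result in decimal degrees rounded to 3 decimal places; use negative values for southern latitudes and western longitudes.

Angular distance δ = d/R = 32.7 / 3440.065 = 0.009506 rad.
With φ₁ = 53.957° = 0.941727 rad and θ = 320.47° = 5.593257 rad:
Applying the spherical law of cosines for sides, sin φ₂ = sin φ₁ cos δ + cos φ₁ sin δ cos θ = 0.812853, so φ₂ = 54.376°.
Δλ = atan2( sin θ sin δ cos φ₁ , cos δ − sin φ₁ sin φ₂ ) = atan2(-0.003560, 0.342702) = -0.010387 rad = -0.595°.
Hence λ₂ = -179.263° + -0.595° = -179.858°.

latitude 54.376°, longitude -179.858°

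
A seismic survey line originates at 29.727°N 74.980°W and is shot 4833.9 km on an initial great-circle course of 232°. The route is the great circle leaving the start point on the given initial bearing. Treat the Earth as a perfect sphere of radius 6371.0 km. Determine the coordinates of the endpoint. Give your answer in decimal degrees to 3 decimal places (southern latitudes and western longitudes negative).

latitude -0.457°, longitude -107.812°

Angular distance δ = d/R = 4833.9 / 6371 = 0.758735 rad.
Converting: φ₁ = 0.518834 rad, θ = 4.049164 rad.
Applying the spherical law of cosines for sides, sin φ₂ = sin φ₁ cos δ + cos φ₁ sin δ cos θ = -0.007979, so φ₂ = -0.457°.
Δλ = atan2( sin θ sin δ cos φ₁ , cos δ − sin φ₁ sin φ₂ ) = atan2(-0.470806, 0.729664) = -0.573020 rad = -32.832°.
Hence λ₂ = -74.980° + -32.832° = -107.812°.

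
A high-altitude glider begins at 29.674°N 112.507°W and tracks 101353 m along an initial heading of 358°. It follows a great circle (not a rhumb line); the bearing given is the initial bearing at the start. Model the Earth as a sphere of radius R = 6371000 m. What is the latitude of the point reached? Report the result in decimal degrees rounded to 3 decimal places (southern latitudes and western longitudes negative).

latitude 30.585°

Central angle δ = d/R = 0.015908 rad.
With φ₁ = 29.674° = 0.517909 rad and θ = 358° = 6.248279 rad:
Applying the spherical law of cosines for sides, sin φ₂ = sin φ₁ cos δ + cos φ₁ sin δ cos θ = 0.508815, so φ₂ = 30.585°.
Then Δλ = atan2(-0.000482, 0.747977) = -0.000645 rad, from sin θ sin δ cos φ₁ over cos δ − sin φ₁ sin φ₂.
λ₂ = λ₁ + Δλ = -112.544°.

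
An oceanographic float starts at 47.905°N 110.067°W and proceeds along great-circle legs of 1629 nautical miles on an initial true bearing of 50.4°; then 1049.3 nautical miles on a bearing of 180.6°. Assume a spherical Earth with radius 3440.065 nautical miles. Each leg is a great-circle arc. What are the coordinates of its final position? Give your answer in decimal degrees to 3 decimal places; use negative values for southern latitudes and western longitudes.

latitude 41.311°, longitude -67.615°

Apply the spherical direct solution leg by leg, carrying full precision between legs.
Leg 1: from (47.905°, -110.067°), δ = 1629/3440.065 = 0.473538 rad, θ = 50.4° → φ = 58.787°, λ = -67.375°.
Leg 2: from (58.787°, -67.375°), δ = 1049.3/3440.065 = 0.305023 rad, θ = 180.6° → φ = 41.311°, λ = -67.615°.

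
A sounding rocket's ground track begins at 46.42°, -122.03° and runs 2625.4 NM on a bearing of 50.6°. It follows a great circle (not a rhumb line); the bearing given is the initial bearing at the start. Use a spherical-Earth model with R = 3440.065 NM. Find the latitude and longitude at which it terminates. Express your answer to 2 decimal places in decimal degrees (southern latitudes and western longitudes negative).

The arc subtends δ = 2625.4/3440.065 = 0.763183 rad at the centre.
Converting: φ₁ = 0.810182 rad, θ = 0.883137 rad.
Applying the spherical law of cosines for sides, sin φ₂ = sin φ₁ cos δ + cos φ₁ sin δ cos θ = 0.825943, so φ₂ = 55.68°.
Then Δλ = atan2(0.368214, 0.124316) = 1.245194 rad, from sin θ sin δ cos φ₁ over cos δ − sin φ₁ sin φ₂.
λ₂ = -122.03° + 71.34° = -50.69°.

latitude 55.68°, longitude -50.69°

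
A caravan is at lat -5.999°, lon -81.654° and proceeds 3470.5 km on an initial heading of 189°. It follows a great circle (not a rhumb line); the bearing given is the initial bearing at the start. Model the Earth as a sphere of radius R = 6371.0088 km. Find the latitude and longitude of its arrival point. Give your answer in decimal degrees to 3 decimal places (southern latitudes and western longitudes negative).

latitude -36.755°, longitude -87.461°

δ = 3470.5/6371.0088 = 0.544733 rad (31.2109°).
With φ₁ = -5.999° = -0.104702 rad and θ = 189° = 3.298672 rad:
sin φ₂ = sin φ₁ cos δ + cos φ₁ sin δ cos θ = (-0.104511)(0.855266) + (0.994524)(0.518190)(-0.987688) = -0.598392
φ₂ = asin(-0.598392) = -0.641493 rad = -36.755°.
For the longitude increment, Δλ = atan2( sin θ sin δ cos φ₁, cos δ − sin φ₁ sin φ₂ ) = atan2(-0.080619, 0.792727) = -5.807°.
Hence λ₂ = -81.654° + -5.807° = -87.461°.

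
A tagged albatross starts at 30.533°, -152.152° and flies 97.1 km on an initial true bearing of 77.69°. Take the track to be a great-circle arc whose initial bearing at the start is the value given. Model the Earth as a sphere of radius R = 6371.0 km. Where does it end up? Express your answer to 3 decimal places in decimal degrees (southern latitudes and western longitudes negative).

latitude 30.715°, longitude -151.160°

The arc subtends δ = 97.1/6371 = 0.015241 rad at the centre.
Converting: φ₁ = 0.532901 rad, θ = 1.355946 rad.
sin φ₂ = sin φ₁ cos δ + cos φ₁ sin δ cos θ = (0.508035)(0.999884) + (0.861337)(0.015240)(0.213201) = 0.510774
φ₂ = asin(0.510774) = 0.536085 rad = 30.715°.
For the longitude increment, Δλ = atan2( sin θ sin δ cos φ₁, cos δ − sin φ₁ sin φ₂ ) = atan2(0.012825, 0.740393) = 0.992°.
λ₂ = -152.152° + 0.992° = -151.160°.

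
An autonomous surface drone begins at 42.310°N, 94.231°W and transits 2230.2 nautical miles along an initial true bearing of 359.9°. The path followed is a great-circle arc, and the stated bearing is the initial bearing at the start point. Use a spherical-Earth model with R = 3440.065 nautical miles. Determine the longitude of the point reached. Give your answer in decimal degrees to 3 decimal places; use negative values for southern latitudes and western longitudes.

longitude -94.561°

δ = 2230.2/3440.065 = 0.648302 rad (37.1450°).
Converting: φ₁ = 0.738449 rad, θ = 6.281440 rad.
Destination latitude: φ₂ = arcsin( sin φ₁ cos δ + cos φ₁ sin δ cos θ ) = arcsin(0.983111) = 79.455°.
Then Δλ = atan2(-0.000779, 0.135338) = -0.005759 rad, from sin θ sin δ cos φ₁ over cos δ − sin φ₁ sin φ₂.
λ₂ = λ₁ + Δλ = -94.561°.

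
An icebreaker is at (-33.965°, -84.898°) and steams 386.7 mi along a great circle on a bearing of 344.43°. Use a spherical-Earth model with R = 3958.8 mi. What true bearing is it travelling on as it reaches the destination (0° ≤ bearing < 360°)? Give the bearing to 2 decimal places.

final bearing 345.32°

Central angle δ = d/R = 0.097681 rad.
With φ₁ = -33.965° = -0.592801 rad and θ = 344.43° = 6.011438 rad:
Applying the spherical law of cosines for sides, sin φ₂ = sin φ₁ cos δ + cos φ₁ sin δ cos θ = -0.478105, so φ₂ = -28.562°.
Then Δλ = atan2(-0.021711, 0.728122) = -0.029809 rad, from sin θ sin δ cos φ₁ over cos δ − sin φ₁ sin φ₂.
λ₂ = -84.898° + -1.708° = -86.606°.
The forward bearing on arrival equals the back-azimuth from the destination plus 180°.
Back-azimuth from P₂ (-28.56°, -86.61°) to P₁ (-33.97°, -84.90°), with Δλ' = λ₁ − λ₂ = 1.71°: atan2( sin Δλ' cos φ₁ , cos φ₂ sin φ₁ − sin φ₂ cos φ₁ cos Δλ' ) = 165.32°.
Final bearing = (165.32° + 180°) mod 360° = 345.32°.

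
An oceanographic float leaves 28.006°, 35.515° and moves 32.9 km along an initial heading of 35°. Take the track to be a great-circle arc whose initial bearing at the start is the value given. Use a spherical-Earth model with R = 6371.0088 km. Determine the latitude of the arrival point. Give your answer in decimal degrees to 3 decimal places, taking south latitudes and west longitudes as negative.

latitude 28.248°

The arc subtends δ = 32.9/6371.0088 = 0.005164 rad at the centre.
With φ₁ = 28.006° = 0.488797 rad and θ = 35° = 0.610865 rad:
Applying the spherical law of cosines for sides, sin φ₂ = sin φ₁ cos δ + cos φ₁ sin δ cos θ = 0.473293, so φ₂ = 28.248°.
Δλ = atan2( sin θ sin δ cos φ₁ , cos δ − sin φ₁ sin φ₂ ) = atan2(0.002615, 0.777746) = 0.003362 rad = 0.193°.
Hence λ₂ = 35.515° + 0.193° = 35.708°.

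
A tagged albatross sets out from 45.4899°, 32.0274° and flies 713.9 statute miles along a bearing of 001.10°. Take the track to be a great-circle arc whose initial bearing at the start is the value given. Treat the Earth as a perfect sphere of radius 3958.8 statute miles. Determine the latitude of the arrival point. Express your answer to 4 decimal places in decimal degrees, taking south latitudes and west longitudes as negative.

latitude 55.8198°

Central angle δ = d/R = 0.180332 rad.
Converting: φ₁ = 0.793949 rad, θ = 0.019199 rad.
Destination latitude: φ₂ = arcsin( sin φ₁ cos δ + cos φ₁ sin δ cos θ ) = arcsin(0.827275) = 55.8198°.
For the longitude increment, Δλ = atan2( sin θ sin δ cos φ₁, cos δ − sin φ₁ sin φ₂ ) = atan2(0.002414, 0.393832) = 0.3512°.
λ₂ = 32.0274° + 0.3512° = 32.3786°.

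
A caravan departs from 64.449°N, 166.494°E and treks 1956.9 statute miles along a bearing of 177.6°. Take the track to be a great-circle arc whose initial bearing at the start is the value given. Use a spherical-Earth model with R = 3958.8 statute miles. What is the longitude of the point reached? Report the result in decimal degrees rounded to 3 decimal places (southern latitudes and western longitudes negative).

δ = 1956.9/3958.8 = 0.494316 rad (28.3222°).
Start latitude φ₁ = 1.124847 rad; initial bearing θ = 3.099705 rad.
sin φ₂ = sin φ₁ cos δ + cos φ₁ sin δ cos θ = (0.902202)(0.880293) + (0.431314)(0.474430)(-0.999123) = 0.589753
φ₂ = asin(0.589753) = 0.630753 rad = 36.139°.
Δλ = atan2( sin θ sin δ cos φ₁ , cos δ − sin φ₁ sin φ₂ ) = atan2(0.008569, 0.348217) = 0.024603 rad = 1.410°.
Hence λ₂ = 166.494° + 1.410° = 167.904°.

longitude 167.904°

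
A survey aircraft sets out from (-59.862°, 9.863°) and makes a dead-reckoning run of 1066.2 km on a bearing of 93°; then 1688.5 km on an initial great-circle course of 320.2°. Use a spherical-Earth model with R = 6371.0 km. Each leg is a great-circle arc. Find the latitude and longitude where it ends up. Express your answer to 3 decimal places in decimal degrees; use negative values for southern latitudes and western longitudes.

Apply the spherical direct solution leg by leg, carrying full precision between legs.
Leg 1: from (-59.862°, 9.863°), δ = 1066.2/6371 = 0.167352 rad, θ = 93° → φ = -58.994°, λ = 28.702°.
Leg 2: from (-58.994°, 28.702°), δ = 1688.5/6371 = 0.265029 rad, θ = 320.2° → φ = -46.346°, λ = 14.645°.

latitude -46.346°, longitude 14.645°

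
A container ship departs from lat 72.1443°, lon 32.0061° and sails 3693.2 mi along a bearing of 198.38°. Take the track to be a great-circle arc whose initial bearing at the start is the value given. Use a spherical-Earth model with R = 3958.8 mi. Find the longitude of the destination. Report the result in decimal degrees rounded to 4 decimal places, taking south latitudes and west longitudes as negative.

Angular distance δ = d/R = 3693.2 / 3958.8 = 0.932909 rad.
Start latitude φ₁ = 1.259156 rad; initial bearing θ = 3.462384 rad.
sin φ₂ = sin φ₁ cos δ + cos φ₁ sin δ cos θ = (0.951832)(0.595500) + (0.306621)(0.803356)(-0.948986) = 0.333056
φ₂ = asin(0.333056) = 0.339543 rad = 19.4544°.
Δλ = atan2( sin θ sin δ cos φ₁ , cos δ − sin φ₁ sin φ₂ ) = atan2(-0.077671, 0.278486) = -0.271992 rad = -15.5840°.
Hence λ₂ = 32.0061° + -15.5840° = 16.4221°.

longitude 16.4221°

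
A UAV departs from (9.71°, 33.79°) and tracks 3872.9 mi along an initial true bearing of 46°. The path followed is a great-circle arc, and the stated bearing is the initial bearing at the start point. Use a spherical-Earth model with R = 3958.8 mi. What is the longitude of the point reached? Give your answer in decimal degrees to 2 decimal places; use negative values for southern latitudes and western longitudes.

The arc subtends δ = 3872.9/3958.8 = 0.978302 rad at the centre.
With φ₁ = 9.71° = 0.169471 rad and θ = 46° = 0.802851 rad:
sin φ₂ = sin φ₁ cos δ + cos φ₁ sin δ cos θ = (0.168661)(0.558432) + (0.985674)(0.829550)(0.694658) = 0.662185
φ₂ = asin(0.662185) = 0.723730 rad = 41.47°.
For the longitude increment, Δλ = atan2( sin θ sin δ cos φ₁, cos δ − sin φ₁ sin φ₂ ) = atan2(0.588180, 0.446747) = 52.78°.
λ₂ = 33.79° + 52.78° = 86.57°.

longitude 86.57°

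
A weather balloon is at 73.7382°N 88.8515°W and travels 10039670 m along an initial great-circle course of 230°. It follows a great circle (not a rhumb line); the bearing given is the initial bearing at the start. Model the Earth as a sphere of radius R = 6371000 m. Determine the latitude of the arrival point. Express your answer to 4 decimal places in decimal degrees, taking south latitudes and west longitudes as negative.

Central angle δ = d/R = 1.575839 rad.
With φ₁ = 73.7382° = 1.286974 rad and θ = 230° = 4.014257 rad:
Applying the spherical law of cosines for sides, sin φ₂ = sin φ₁ cos δ + cos φ₁ sin δ cos θ = -0.184836, so φ₂ = -10.6516°.
For the longitude increment, Δλ = atan2( sin θ sin δ cos φ₁, cos δ − sin φ₁ sin φ₂ ) = atan2(-0.214510, 0.172399) = -51.2117°.
λ₂ = -88.8515° + -51.2117° = -140.0632°.

latitude -10.6516°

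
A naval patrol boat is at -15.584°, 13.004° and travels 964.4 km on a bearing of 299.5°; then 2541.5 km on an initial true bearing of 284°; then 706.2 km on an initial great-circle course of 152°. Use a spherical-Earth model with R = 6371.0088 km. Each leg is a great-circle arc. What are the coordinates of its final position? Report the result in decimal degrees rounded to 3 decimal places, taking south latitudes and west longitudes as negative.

Apply the spherical direct solution leg by leg, carrying full precision between legs.
Leg 1: from (-15.584°, 13.004°), δ = 964.4/6371.0088 = 0.151373 rad, θ = 299.5° → φ = -11.189°, λ = 5.315°.
Leg 2: from (-11.189°, 5.315°), δ = 2541.5/6371.0088 = 0.398916 rad, θ = 284° → φ = -4.970°, λ = -16.913°.
Leg 3: from (-4.970°, -16.913°), δ = 706.2/6371.0088 = 0.110846 rad, θ = 152° → φ = -10.568°, λ = -13.885°.

latitude -10.568°, longitude -13.885°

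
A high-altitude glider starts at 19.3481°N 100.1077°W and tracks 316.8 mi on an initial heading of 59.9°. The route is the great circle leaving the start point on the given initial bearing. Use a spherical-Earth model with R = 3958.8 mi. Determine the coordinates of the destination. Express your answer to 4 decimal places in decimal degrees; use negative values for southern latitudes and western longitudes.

latitude 21.5968°, longitude -95.8420°

δ = 316.8/3958.8 = 0.080024 rad (4.5851°).
Converting: φ₁ = 0.337688 rad, θ = 1.045452 rad.
sin φ₂ = sin φ₁ cos δ + cos φ₁ sin δ cos θ = (0.331307)(0.996800) + (0.943523)(0.079939)(0.501511) = 0.368072
φ₂ = asin(0.368072) = 0.376935 rad = 21.5968°.
Then Δλ = atan2(0.065253, 0.874855) = 0.074450 rad, from sin θ sin δ cos φ₁ over cos δ − sin φ₁ sin φ₂.
λ₂ = λ₁ + Δλ = -95.8420°.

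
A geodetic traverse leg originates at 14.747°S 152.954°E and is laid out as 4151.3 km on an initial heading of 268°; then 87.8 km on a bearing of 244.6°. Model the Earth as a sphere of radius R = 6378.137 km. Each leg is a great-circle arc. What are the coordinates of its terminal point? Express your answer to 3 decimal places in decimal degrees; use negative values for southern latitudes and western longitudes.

latitude -13.220°, longitude 113.823°

Apply the spherical direct solution leg by leg, carrying full precision between legs.
Leg 1: from (-14.747°, 152.954°), δ = 4151.3/6378.137 = 0.650864 rad, θ = 268° → φ = -12.883°, λ = 114.555°.
Leg 2: from (-12.883°, 114.555°), δ = 87.8/6378.137 = 0.013766 rad, θ = 244.6° → φ = -13.220°, λ = 113.823°.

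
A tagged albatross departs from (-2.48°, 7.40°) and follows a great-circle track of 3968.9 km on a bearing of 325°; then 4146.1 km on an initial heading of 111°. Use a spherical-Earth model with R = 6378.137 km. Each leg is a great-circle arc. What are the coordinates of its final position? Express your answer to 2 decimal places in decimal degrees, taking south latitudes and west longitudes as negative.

latitude 9.04°, longitude 20.42°

Apply the spherical direct solution leg by leg, carrying full precision between legs.
Leg 1: from (-2.48°, 7.40°), δ = 3968.9/6378.137 = 0.622266 rad, θ = 325° → φ = 26.22°, λ = -14.48°.
Leg 2: from (26.22°, -14.48°), δ = 4146.1/6378.137 = 0.650049 rad, θ = 111° → φ = 9.04°, λ = 20.42°.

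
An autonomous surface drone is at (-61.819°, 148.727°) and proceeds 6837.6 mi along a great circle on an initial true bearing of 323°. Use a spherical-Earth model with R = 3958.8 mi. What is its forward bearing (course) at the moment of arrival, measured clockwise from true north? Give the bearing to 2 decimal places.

Angular distance δ = d/R = 6837.6 / 3958.8 = 1.727190 rad.
Converting: φ₁ = -1.078945 rad, θ = 5.637413 rad.
sin φ₂ = sin φ₁ cos δ + cos φ₁ sin δ cos θ = (-0.881460)(-0.155757) + (0.472258)(0.987795)(0.798636) = 0.509853
φ₂ = asin(0.509853) = 0.535014 rad = 30.654°.
Δλ = atan2( sin θ sin δ cos φ₁ , cos δ − sin φ₁ sin φ₂ ) = atan2(-0.280744, 0.293658) = -0.762919 rad = -43.712°.
λ₂ = 148.727° + -43.712° = 105.015°.
The forward bearing on arrival equals the back-azimuth from the destination plus 180°.
Back-azimuth from P₂ (30.65°, 105.01°) to P₁ (-61.82°, 148.73°), with Δλ' = λ₁ − λ₂ = 43.71°: atan2( sin Δλ' cos φ₁ , cos φ₂ sin φ₁ − sin φ₂ cos φ₁ cos Δλ' ) = 160.71°.
Final bearing = (160.71° + 180°) mod 360° = 340.71°.

final bearing 340.71°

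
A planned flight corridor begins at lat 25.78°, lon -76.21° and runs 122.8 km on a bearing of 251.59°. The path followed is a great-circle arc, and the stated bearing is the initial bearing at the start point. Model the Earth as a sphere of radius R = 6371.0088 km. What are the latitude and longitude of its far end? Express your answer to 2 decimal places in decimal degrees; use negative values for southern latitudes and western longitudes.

latitude 25.43°, longitude -77.37°

Angular distance δ = d/R = 122.8 / 6371.0088 = 0.019275 rad.
Start latitude φ₁ = 0.449946 rad; initial bearing θ = 4.391074 rad.
Applying the spherical law of cosines for sides, sin φ₂ = sin φ₁ cos δ + cos φ₁ sin δ cos θ = 0.429355, so φ₂ = 25.43°.
Δλ = atan2( sin θ sin δ cos φ₁ , cos δ − sin φ₁ sin φ₂ ) = atan2(-0.016467, 0.813081) = -0.020250 rad = -1.16°.
λ₂ = λ₁ + Δλ = -77.37°.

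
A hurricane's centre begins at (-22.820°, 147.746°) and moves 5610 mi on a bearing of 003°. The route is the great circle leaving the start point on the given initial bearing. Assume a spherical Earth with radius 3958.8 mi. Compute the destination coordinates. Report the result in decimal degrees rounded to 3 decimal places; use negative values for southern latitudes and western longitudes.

latitude 58.237°, longitude 153.384°

Angular distance δ = d/R = 5610 / 3958.8 = 1.417096 rad.
With φ₁ = -22.820° = -0.398284 rad and θ = 3° = 0.052360 rad:
Applying the spherical law of cosines for sides, sin φ₂ = sin φ₁ cos δ + cos φ₁ sin δ cos θ = 0.850237, so φ₂ = 58.237°.
Then Δλ = atan2(0.047671, 0.482850) = 0.098409 rad, from sin θ sin δ cos φ₁ over cos δ − sin φ₁ sin φ₂.
Hence λ₂ = 147.746° + 5.638° = 153.384°.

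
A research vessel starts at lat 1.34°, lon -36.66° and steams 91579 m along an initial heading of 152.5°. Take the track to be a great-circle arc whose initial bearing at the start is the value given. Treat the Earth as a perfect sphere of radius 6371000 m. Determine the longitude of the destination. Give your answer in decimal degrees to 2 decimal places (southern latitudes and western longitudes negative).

The arc subtends δ = 91579/6371000 = 0.014374 rad at the centre.
Converting: φ₁ = 0.023387 rad, θ = 2.661627 rad.
Destination latitude: φ₂ = arcsin( sin φ₁ cos δ + cos φ₁ sin δ cos θ ) = arcsin(0.010637) = 0.61°.
For the longitude increment, Δλ = atan2( sin θ sin δ cos φ₁, cos δ − sin φ₁ sin φ₂ ) = atan2(0.006635, 0.999648) = 0.38°.
Hence λ₂ = -36.66° + 0.38° = -36.28°.

longitude -36.28°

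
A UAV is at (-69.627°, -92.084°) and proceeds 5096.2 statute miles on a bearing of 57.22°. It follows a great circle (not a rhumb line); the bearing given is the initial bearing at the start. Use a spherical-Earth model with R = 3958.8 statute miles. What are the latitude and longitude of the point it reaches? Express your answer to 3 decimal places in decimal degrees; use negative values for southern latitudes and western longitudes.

The arc subtends δ = 5096.2/3958.8 = 1.287309 rad at the centre.
Converting: φ₁ = -1.215220 rad, θ = 0.998677 rad.
Applying the spherical law of cosines for sides, sin φ₂ = sin φ₁ cos δ + cos φ₁ sin δ cos θ = -0.081249, so φ₂ = -4.660°.
For the longitude increment, Δλ = atan2( sin θ sin δ cos φ₁, cos δ − sin φ₁ sin φ₂ ) = atan2(0.281010, 0.203539) = 54.084°.
Hence λ₂ = -92.084° + 54.084° = -38.000°.

latitude -4.660°, longitude -38.000°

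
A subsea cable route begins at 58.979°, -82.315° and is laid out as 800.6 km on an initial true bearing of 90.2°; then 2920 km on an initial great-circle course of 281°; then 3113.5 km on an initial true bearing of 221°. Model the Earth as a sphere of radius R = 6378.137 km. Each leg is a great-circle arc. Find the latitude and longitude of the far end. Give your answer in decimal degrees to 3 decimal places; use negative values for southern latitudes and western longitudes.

Apply the spherical direct solution leg by leg, carrying full precision between legs.
Leg 1: from (58.979°, -82.315°), δ = 800.6/6378.137 = 0.125523 rad, θ = 90.2° → φ = 58.213°, λ = -68.566°.
Leg 2: from (58.213°, -68.566°), δ = 2920/6378.137 = 0.457814 rad, θ = 281° → φ = 53.794°, λ = -115.833°.
Leg 3: from (53.794°, -115.833°), δ = 3113.5/6378.137 = 0.488152 rad, θ = 221° → φ = 30.237°, λ = -136.696°.

latitude 30.237°, longitude -136.696°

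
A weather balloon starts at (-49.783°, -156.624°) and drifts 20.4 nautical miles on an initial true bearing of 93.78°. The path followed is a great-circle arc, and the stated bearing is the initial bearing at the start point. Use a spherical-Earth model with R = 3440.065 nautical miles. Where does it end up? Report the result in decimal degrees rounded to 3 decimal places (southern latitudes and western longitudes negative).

latitude -49.804°, longitude -156.099°

δ = 20.4/3440.065 = 0.005930 rad (0.3398°).
Start latitude φ₁ = -0.868877 rad; initial bearing θ = 1.636770 rad.
Destination latitude: φ₂ = arcsin( sin φ₁ cos δ + cos φ₁ sin δ cos θ ) = arcsin(-0.763843) = -49.804°.
Then Δλ = atan2(0.003821, 0.416708) = 0.009168 rad, from sin θ sin δ cos φ₁ over cos δ − sin φ₁ sin φ₂.
λ₂ = λ₁ + Δλ = -156.099°.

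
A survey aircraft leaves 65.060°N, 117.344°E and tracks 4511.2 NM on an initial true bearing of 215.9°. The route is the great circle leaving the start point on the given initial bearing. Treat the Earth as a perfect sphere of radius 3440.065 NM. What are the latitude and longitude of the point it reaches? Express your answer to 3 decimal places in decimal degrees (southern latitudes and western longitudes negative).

Angular distance δ = d/R = 4511.2 / 3440.065 = 1.311371 rad.
Start latitude φ₁ = 1.135511 rad; initial bearing θ = 3.768166 rad.
Destination latitude: φ₂ = arcsin( sin φ₁ cos δ + cos φ₁ sin δ cos θ ) = arcsin(-0.097535) = -5.597°.
Δλ = atan2( sin θ sin δ cos φ₁ , cos δ − sin φ₁ sin φ₂ ) = atan2(-0.238981, 0.344966) = -0.605856 rad = -34.713°.
λ₂ = 117.344° + -34.713° = 82.631°.

latitude -5.597°, longitude 82.631°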